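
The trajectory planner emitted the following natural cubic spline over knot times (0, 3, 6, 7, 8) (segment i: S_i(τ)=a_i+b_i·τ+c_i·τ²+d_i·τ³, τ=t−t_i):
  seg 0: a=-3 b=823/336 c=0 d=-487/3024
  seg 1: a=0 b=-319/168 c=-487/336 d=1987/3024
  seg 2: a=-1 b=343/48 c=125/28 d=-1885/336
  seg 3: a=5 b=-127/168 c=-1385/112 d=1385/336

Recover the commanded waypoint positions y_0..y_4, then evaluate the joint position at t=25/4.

y_0=-3 y_1=0 y_2=-1 y_3=5 y_4=-4
S(25/4) = 7009/7168

y_0 = S_0(0) = a_0 = -3
y_1 = S_1(0) = a_1 = 0
y_2 = S_2(0) = a_2 = -1
y_3 = S_3(0) = a_3 = 5
y_4 = S_3(1) = -4
t_q=25/4 is in segment 2 (τ=1/4); S_2(τ)=7009/7168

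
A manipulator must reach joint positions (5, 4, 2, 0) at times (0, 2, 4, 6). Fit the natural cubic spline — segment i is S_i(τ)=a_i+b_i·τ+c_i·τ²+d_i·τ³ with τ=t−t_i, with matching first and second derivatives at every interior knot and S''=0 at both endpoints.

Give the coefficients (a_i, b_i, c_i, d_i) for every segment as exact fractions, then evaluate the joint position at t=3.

Δ: Δ0=-1/2, Δ1=-1, Δ2=-1
row 1: diag=8, rhs=-3; c'=1/4, d'=-3/8
row 2: denom=8−2·1/4=15/2; d'=(0−2·-3/8)/(15/2)=1/10
back: M2=1/10
back: M1=-3/8−1/4·1/10=-2/5
M: M0=0, M1=-2/5, M2=1/10, M3=0
seg 0: a=5, c=M0/2=0, d=(M1−M0)/(6·2)=-1/30, b=Δ0−h0·(2M0+M1)/6=-11/30
seg 1: a=4, c=M1/2=-1/5, d=(M2−M1)/(6·2)=1/24, b=Δ1−h1·(2M1+M2)/6=-23/30
seg 2: a=2, c=M2/2=1/20, d=(M3−M2)/(6·2)=-1/120, b=Δ2−h2·(2M2+M3)/6=-16/15
t_q=3 → seg 1, τ=1; S=4+-23/30·τ+-1/5·τ²+1/24·τ³=123/40

  seg 0: a=5 b=-11/30 c=0 d=-1/30
  seg 1: a=4 b=-23/30 c=-1/5 d=1/24
  seg 2: a=2 b=-16/15 c=1/20 d=-1/120
S(3) = 123/40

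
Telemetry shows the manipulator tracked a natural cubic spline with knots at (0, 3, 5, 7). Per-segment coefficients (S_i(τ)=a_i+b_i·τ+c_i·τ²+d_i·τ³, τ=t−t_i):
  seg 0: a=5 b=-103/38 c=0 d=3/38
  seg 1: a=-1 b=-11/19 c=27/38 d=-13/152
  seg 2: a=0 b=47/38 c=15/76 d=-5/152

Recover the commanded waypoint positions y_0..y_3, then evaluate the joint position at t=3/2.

y_0 = S_0(0) = a_0 = 5
y_1 = S_1(0) = a_1 = -1
y_2 = S_2(0) = a_2 = 0
y_3 = S_2(2) = 3
t_q=3/2 is in segment 0 (τ=3/2); S_0(τ)=365/304

y_0=5 y_1=-1 y_2=0 y_3=3
S(3/2) = 365/304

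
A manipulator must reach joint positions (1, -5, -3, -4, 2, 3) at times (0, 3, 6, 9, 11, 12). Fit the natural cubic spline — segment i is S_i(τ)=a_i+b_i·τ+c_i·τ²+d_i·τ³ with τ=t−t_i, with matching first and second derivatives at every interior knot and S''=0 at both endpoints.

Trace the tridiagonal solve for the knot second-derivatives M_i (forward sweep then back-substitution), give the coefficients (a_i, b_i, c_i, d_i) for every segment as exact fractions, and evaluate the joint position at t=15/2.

  seg 0: a=1 b=-415/144 c=0 d=127/1296
  seg 1: a=-5 b=-17/72 c=127/144 d=-251/1296
  seg 2: a=-3 b=-25/144 c=-31/36 d=349/1296
  seg 3: a=-4 b=139/72 c=25/16 d=-37/72
  seg 4: a=2 b=145/72 c=-73/48 d=73/144
S(15/2) = -549/128

Δ: Δ0=-2, Δ1=2/3, Δ2=-1/3, Δ3=3, Δ4=1
row 1: diag=12, rhs=16; c'=1/4, d'=4/3
row 2: denom=12−3·1/4=45/4; d'=(-6−3·4/3)/(45/4)=-8/9
row 3: denom=10−3·4/15=46/5; d'=(20−3·-8/9)/(46/5)=170/69
row 4: denom=6−2·5/23=128/23; d'=(-12−2·170/69)/(128/23)=-73/24
back: M4=-73/24
back: M3=170/69−5/23·-73/24=25/8
back: M2=-8/9−4/15·25/8=-31/18
back: M1=4/3−1/4·-31/18=127/72
M: M0=0, M1=127/72, M2=-31/18, M3=25/8, M4=-73/24, M5=0
seg 0: a=1, c=M0/2=0, d=(M1−M0)/(6·3)=127/1296, b=Δ0−h0·(2M0+M1)/6=-415/144
seg 1: a=-5, c=M1/2=127/144, d=(M2−M1)/(6·3)=-251/1296, b=Δ1−h1·(2M1+M2)/6=-17/72
seg 2: a=-3, c=M2/2=-31/36, d=(M3−M2)/(6·3)=349/1296, b=Δ2−h2·(2M2+M3)/6=-25/144
seg 3: a=-4, c=M3/2=25/16, d=(M4−M3)/(6·2)=-37/72, b=Δ3−h3·(2M3+M4)/6=139/72
seg 4: a=2, c=M4/2=-73/48, d=(M5−M4)/(6·1)=73/144, b=Δ4−h4·(2M4+M5)/6=145/72
t_q=15/2 → seg 2, τ=3/2; S=-3+-25/144·τ+-31/36·τ²+349/1296·τ³=-549/128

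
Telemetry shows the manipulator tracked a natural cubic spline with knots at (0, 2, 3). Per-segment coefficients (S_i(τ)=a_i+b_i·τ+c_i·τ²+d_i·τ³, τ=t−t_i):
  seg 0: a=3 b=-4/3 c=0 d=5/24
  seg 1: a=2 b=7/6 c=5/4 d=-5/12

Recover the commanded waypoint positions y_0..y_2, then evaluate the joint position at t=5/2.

y_0=3 y_1=2 y_2=4
S(5/2) = 91/32

y_0 = S_0(0) = a_0 = 3
y_1 = S_1(0) = a_1 = 2
y_2 = S_1(1) = 4
t_q=5/2 is in segment 1 (τ=1/2); S_1(τ)=91/32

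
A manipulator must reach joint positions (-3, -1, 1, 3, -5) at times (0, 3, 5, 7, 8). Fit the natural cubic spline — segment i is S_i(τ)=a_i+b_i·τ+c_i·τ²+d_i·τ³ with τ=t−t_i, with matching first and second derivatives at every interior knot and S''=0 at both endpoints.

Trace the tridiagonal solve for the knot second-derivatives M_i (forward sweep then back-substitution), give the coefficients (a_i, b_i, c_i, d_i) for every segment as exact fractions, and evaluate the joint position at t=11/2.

Δ: Δ0=2/3, Δ1=1, Δ2=1, Δ3=-8
row 1: diag=10, rhs=2; c'=1/5, d'=1/5
row 2: denom=8−2·1/5=38/5; d'=(0−2·1/5)/(38/5)=-1/19
row 3: denom=6−2·5/19=104/19; d'=(-54−2·-1/19)/(104/19)=-128/13
back: M3=-128/13
back: M2=-1/19−5/19·-128/13=33/13
back: M1=1/5−1/5·33/13=-4/13
M: M0=0, M1=-4/13, M2=33/13, M3=-128/13, M4=0
seg 0: a=-3, c=M0/2=0, d=(M1−M0)/(6·3)=-2/117, b=Δ0−h0·(2M0+M1)/6=32/39
seg 1: a=-1, c=M1/2=-2/13, d=(M2−M1)/(6·2)=37/156, b=Δ1−h1·(2M1+M2)/6=14/39
seg 2: a=1, c=M2/2=33/26, d=(M3−M2)/(6·2)=-161/156, b=Δ2−h2·(2M2+M3)/6=101/39
seg 3: a=3, c=M3/2=-64/13, d=(M4−M3)/(6·1)=64/39, b=Δ3−h3·(2M3+M4)/6=-184/39
t_q=11/2 → seg 2, τ=1/2; S=1+101/39·τ+33/26·τ²+-161/156·τ³=1033/416

  seg 0: a=-3 b=32/39 c=0 d=-2/117
  seg 1: a=-1 b=14/39 c=-2/13 d=37/156
  seg 2: a=1 b=101/39 c=33/26 d=-161/156
  seg 3: a=3 b=-184/39 c=-64/13 d=64/39
S(11/2) = 1033/416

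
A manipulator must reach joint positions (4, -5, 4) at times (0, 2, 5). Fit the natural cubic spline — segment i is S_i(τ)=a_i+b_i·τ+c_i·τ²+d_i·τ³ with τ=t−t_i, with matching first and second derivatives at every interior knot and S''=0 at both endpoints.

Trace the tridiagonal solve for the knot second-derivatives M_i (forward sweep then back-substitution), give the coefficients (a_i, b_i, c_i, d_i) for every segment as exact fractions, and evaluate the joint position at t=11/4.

Δ: Δ0=-9/2, Δ1=3
row 1: diag=10, rhs=45; c'=3/10, d'=9/2
back: M1=9/2
M: M0=0, M1=9/2, M2=0
seg 0: a=4, c=M0/2=0, d=(M1−M0)/(6·2)=3/8, b=Δ0−h0·(2M0+M1)/6=-6
seg 1: a=-5, c=M1/2=9/4, d=(M2−M1)/(6·3)=-1/4, b=Δ1−h1·(2M1+M2)/6=-3/2
t_q=11/4 → seg 1, τ=3/4; S=-5+-3/2·τ+9/4·τ²+-1/4·τ³=-1271/256

  seg 0: a=4 b=-6 c=0 d=3/8
  seg 1: a=-5 b=-3/2 c=9/4 d=-1/4
S(11/4) = -1271/256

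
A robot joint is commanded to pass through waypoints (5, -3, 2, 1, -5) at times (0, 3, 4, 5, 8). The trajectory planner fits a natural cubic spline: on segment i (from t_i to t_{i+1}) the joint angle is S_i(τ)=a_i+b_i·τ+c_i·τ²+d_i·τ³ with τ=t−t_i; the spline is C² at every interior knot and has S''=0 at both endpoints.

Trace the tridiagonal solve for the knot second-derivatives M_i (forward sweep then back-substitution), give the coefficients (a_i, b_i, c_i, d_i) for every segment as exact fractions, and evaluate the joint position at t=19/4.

Δ: Δ0=-8/3, Δ1=5, Δ2=-1, Δ3=-2
row 1: diag=8, rhs=46; c'=1/8, d'=23/4
row 2: denom=4−1·1/8=31/8; d'=(-36−1·23/4)/(31/8)=-334/31
row 3: denom=8−1·8/31=240/31; d'=(-6−1·-334/31)/(240/31)=37/60
back: M3=37/60
back: M2=-334/31−8/31·37/60=-164/15
back: M1=23/4−1/8·-164/15=427/60
M: M0=0, M1=427/60, M2=-164/15, M3=37/60, M4=0
seg 0: a=5, c=M0/2=0, d=(M1−M0)/(6·3)=427/1080, b=Δ0−h0·(2M0+M1)/6=-249/40
seg 1: a=-3, c=M1/2=427/120, d=(M2−M1)/(6·1)=-361/120, b=Δ1−h1·(2M1+M2)/6=89/20
seg 2: a=2, c=M2/2=-82/15, d=(M3−M2)/(6·1)=77/40, b=Δ2−h2·(2M2+M3)/6=61/24
seg 3: a=1, c=M3/2=37/120, d=(M4−M3)/(6·3)=-37/1080, b=Δ3−h3·(2M3+M4)/6=-157/60
t_q=19/4 → seg 2, τ=3/4; S=2+61/24·τ+-82/15·τ²+77/40·τ³=4207/2560

  seg 0: a=5 b=-249/40 c=0 d=427/1080
  seg 1: a=-3 b=89/20 c=427/120 d=-361/120
  seg 2: a=2 b=61/24 c=-82/15 d=77/40
  seg 3: a=1 b=-157/60 c=37/120 d=-37/1080
S(19/4) = 4207/2560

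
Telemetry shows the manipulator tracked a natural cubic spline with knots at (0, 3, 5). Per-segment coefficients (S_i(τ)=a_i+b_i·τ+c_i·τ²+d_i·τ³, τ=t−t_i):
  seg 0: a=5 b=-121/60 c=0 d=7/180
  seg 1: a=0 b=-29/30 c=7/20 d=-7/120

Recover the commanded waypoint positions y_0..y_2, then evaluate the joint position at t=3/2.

y_0 = S_0(0) = a_0 = 5
y_1 = S_1(0) = a_1 = 0
y_2 = S_1(2) = -1
t_q=3/2 is in segment 0 (τ=3/2); S_0(τ)=337/160

y_0=5 y_1=0 y_2=-1
S(3/2) = 337/160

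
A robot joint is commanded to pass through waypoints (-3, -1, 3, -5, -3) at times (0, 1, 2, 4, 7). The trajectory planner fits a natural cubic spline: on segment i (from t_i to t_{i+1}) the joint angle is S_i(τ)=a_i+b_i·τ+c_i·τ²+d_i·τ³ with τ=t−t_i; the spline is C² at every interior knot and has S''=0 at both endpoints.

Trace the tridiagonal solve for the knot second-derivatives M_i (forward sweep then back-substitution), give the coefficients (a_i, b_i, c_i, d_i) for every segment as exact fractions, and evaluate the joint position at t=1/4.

  seg 0: a=-3 b=340/321 c=0 d=302/321
  seg 1: a=-1 b=1246/321 c=302/107 d=-868/321
  seg 2: a=3 b=454/321 c=-566/107 d=829/642
  seg 3: a=-5 b=-1364/321 c=263/107 d=-263/963
S(1/4) = -9315/3424

Δ: Δ0=2, Δ1=4, Δ2=-4, Δ3=2/3
row 1: diag=4, rhs=12; c'=1/4, d'=3
row 2: denom=6−1·1/4=23/4; d'=(-48−1·3)/(23/4)=-204/23
row 3: denom=10−2·8/23=214/23; d'=(28−2·-204/23)/(214/23)=526/107
back: M3=526/107
back: M2=-204/23−8/23·526/107=-1132/107
back: M1=3−1/4·-1132/107=604/107
M: M0=0, M1=604/107, M2=-1132/107, M3=526/107, M4=0
seg 0: a=-3, c=M0/2=0, d=(M1−M0)/(6·1)=302/321, b=Δ0−h0·(2M0+M1)/6=340/321
seg 1: a=-1, c=M1/2=302/107, d=(M2−M1)/(6·1)=-868/321, b=Δ1−h1·(2M1+M2)/6=1246/321
seg 2: a=3, c=M2/2=-566/107, d=(M3−M2)/(6·2)=829/642, b=Δ2−h2·(2M2+M3)/6=454/321
seg 3: a=-5, c=M3/2=263/107, d=(M4−M3)/(6·3)=-263/963, b=Δ3−h3·(2M3+M4)/6=-1364/321
t_q=1/4 → seg 0, τ=1/4; S=-3+340/321·τ+0·τ²+302/321·τ³=-9315/3424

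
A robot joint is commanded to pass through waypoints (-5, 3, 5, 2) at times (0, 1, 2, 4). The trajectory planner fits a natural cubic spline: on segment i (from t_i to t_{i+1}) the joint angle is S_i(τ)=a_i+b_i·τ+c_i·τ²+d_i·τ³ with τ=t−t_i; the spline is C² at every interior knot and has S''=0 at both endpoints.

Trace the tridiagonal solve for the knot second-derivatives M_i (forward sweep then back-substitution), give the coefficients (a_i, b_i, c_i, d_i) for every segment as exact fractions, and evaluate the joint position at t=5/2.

Δ: Δ0=8, Δ1=2, Δ2=-3/2
row 1: diag=4, rhs=-36; c'=1/4, d'=-9
row 2: denom=6−1·1/4=23/4; d'=(-21−1·-9)/(23/4)=-48/23
back: M2=-48/23
back: M1=-9−1/4·-48/23=-195/23
M: M0=0, M1=-195/23, M2=-48/23, M3=0
seg 0: a=-5, c=M0/2=0, d=(M1−M0)/(6·1)=-65/46, b=Δ0−h0·(2M0+M1)/6=433/46
seg 1: a=3, c=M1/2=-195/46, d=(M2−M1)/(6·1)=49/46, b=Δ1−h1·(2M1+M2)/6=119/23
seg 2: a=5, c=M2/2=-24/23, d=(M3−M2)/(6·2)=4/23, b=Δ2−h2·(2M2+M3)/6=-5/46
t_q=5/2 → seg 2, τ=1/2; S=5+-5/46·τ+-24/23·τ²+4/23·τ³=433/92

  seg 0: a=-5 b=433/46 c=0 d=-65/46
  seg 1: a=3 b=119/23 c=-195/46 d=49/46
  seg 2: a=5 b=-5/46 c=-24/23 d=4/23
S(5/2) = 433/92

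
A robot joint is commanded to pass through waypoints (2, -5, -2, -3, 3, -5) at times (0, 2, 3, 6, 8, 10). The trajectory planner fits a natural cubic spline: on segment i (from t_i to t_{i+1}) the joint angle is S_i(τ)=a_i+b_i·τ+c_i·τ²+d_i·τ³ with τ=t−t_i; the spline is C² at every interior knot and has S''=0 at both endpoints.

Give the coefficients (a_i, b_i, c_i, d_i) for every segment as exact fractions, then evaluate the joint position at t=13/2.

Δ: Δ0=-7/2, Δ1=3, Δ2=-1/3, Δ3=3, Δ4=-4
row 1: diag=6, rhs=39; c'=1/6, d'=13/2
row 2: denom=8−1·1/6=47/6; d'=(-20−1·13/2)/(47/6)=-159/47
row 3: denom=10−3·18/47=416/47; d'=(20−3·-159/47)/(416/47)=109/32
row 4: denom=8−2·47/208=785/104; d'=(-42−2·109/32)/(785/104)=-10153/1570
back: M4=-10153/1570
back: M3=109/32−47/208·-10153/1570=3821/785
back: M2=-159/47−18/47·3821/785=-4119/785
back: M1=13/2−1/6·-4119/785=5789/785
M: M0=0, M1=5789/785, M2=-4119/785, M3=3821/785, M4=-10153/1570, M5=0
seg 0: a=2, c=M0/2=0, d=(M1−M0)/(6·2)=5789/9420, b=Δ0−h0·(2M0+M1)/6=-28063/4710
seg 1: a=-5, c=M1/2=5789/1570, d=(M2−M1)/(6·1)=-4954/2355, b=Δ1−h1·(2M1+M2)/6=6671/4710
seg 2: a=-2, c=M2/2=-4119/1570, d=(M3−M2)/(6·3)=794/1413, b=Δ2−h2·(2M2+M3)/6=11681/4710
seg 3: a=-3, c=M3/2=3821/1570, d=(M4−M3)/(6·2)=-3559/3768, b=Δ3−h3·(2M3+M4)/6=8999/4710
seg 4: a=3, c=M4/2=-10153/3140, d=(M5−M4)/(6·2)=10153/18840, b=Δ4−h4·(2M4+M5)/6=733/2355
t_q=13/2 → seg 3, τ=1/2; S=-3+8999/4710·τ+3821/1570·τ²+-3559/3768·τ³=-78089/50240

  seg 0: a=2 b=-28063/4710 c=0 d=5789/9420
  seg 1: a=-5 b=6671/4710 c=5789/1570 d=-4954/2355
  seg 2: a=-2 b=11681/4710 c=-4119/1570 d=794/1413
  seg 3: a=-3 b=8999/4710 c=3821/1570 d=-3559/3768
  seg 4: a=3 b=733/2355 c=-10153/3140 d=10153/18840
S(13/2) = -78089/50240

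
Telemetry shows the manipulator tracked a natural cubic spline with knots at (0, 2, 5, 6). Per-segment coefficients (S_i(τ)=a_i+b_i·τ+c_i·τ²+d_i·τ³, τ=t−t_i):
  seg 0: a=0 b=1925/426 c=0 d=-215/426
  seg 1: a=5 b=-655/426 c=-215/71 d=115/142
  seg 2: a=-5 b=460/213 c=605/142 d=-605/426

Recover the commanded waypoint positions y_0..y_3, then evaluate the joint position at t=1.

y_0 = S_0(0) = a_0 = 0
y_1 = S_1(0) = a_1 = 5
y_2 = S_2(0) = a_2 = -5
y_3 = S_2(1) = 0
t_q=1 is in segment 0 (τ=1); S_0(τ)=285/71

y_0=0 y_1=5 y_2=-5 y_3=0
S(1) = 285/71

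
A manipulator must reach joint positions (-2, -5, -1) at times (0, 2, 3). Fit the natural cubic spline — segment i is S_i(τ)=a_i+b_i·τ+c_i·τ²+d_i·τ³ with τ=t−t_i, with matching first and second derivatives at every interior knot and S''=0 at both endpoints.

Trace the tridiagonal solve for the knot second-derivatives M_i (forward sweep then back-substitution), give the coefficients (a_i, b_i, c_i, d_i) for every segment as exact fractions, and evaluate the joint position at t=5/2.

  seg 0: a=-2 b=-10/3 c=0 d=11/24
  seg 1: a=-5 b=13/6 c=11/4 d=-11/12
S(5/2) = -107/32

Δ: Δ0=-3/2, Δ1=4
row 1: diag=6, rhs=33; c'=1/6, d'=11/2
back: M1=11/2
M: M0=0, M1=11/2, M2=0
seg 0: a=-2, c=M0/2=0, d=(M1−M0)/(6·2)=11/24, b=Δ0−h0·(2M0+M1)/6=-10/3
seg 1: a=-5, c=M1/2=11/4, d=(M2−M1)/(6·1)=-11/12, b=Δ1−h1·(2M1+M2)/6=13/6
t_q=5/2 → seg 1, τ=1/2; S=-5+13/6·τ+11/4·τ²+-11/12·τ³=-107/32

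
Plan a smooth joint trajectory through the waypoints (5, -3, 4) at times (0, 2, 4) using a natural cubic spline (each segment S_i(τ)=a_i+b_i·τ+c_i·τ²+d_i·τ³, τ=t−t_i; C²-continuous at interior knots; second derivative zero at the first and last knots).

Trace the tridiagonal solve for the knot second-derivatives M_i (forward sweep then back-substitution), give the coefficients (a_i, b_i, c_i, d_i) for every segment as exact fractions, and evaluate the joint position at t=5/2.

  seg 0: a=5 b=-47/8 c=0 d=15/32
  seg 1: a=-3 b=-1/4 c=45/16 d=-15/32
S(5/2) = -635/256

Δ: Δ0=-4, Δ1=7/2
row 1: diag=8, rhs=45; c'=1/4, d'=45/8
back: M1=45/8
M: M0=0, M1=45/8, M2=0
seg 0: a=5, c=M0/2=0, d=(M1−M0)/(6·2)=15/32, b=Δ0−h0·(2M0+M1)/6=-47/8
seg 1: a=-3, c=M1/2=45/16, d=(M2−M1)/(6·2)=-15/32, b=Δ1−h1·(2M1+M2)/6=-1/4
t_q=5/2 → seg 1, τ=1/2; S=-3+-1/4·τ+45/16·τ²+-15/32·τ³=-635/256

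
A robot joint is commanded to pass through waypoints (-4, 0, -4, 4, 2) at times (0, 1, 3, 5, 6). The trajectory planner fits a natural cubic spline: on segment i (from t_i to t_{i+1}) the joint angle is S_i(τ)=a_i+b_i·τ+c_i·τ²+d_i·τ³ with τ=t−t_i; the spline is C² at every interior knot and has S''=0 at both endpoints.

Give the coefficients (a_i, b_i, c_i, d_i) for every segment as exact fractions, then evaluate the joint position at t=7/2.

  seg 0: a=-4 b=11/2 c=0 d=-3/2
  seg 1: a=0 b=1 c=-9/2 d=3/2
  seg 2: a=-4 b=1 c=9/2 d=-3/2
  seg 3: a=4 b=1 c=-9/2 d=3/2
S(7/2) = -41/16

Δ: Δ0=4, Δ1=-2, Δ2=4, Δ3=-2
row 1: diag=6, rhs=-36; c'=1/3, d'=-6
row 2: denom=8−2·1/3=22/3; d'=(36−2·-6)/(22/3)=72/11
row 3: denom=6−2·3/11=60/11; d'=(-36−2·72/11)/(60/11)=-9
back: M3=-9
back: M2=72/11−3/11·-9=9
back: M1=-6−1/3·9=-9
M: M0=0, M1=-9, M2=9, M3=-9, M4=0
seg 0: a=-4, c=M0/2=0, d=(M1−M0)/(6·1)=-3/2, b=Δ0−h0·(2M0+M1)/6=11/2
seg 1: a=0, c=M1/2=-9/2, d=(M2−M1)/(6·2)=3/2, b=Δ1−h1·(2M1+M2)/6=1
seg 2: a=-4, c=M2/2=9/2, d=(M3−M2)/(6·2)=-3/2, b=Δ2−h2·(2M2+M3)/6=1
seg 3: a=4, c=M3/2=-9/2, d=(M4−M3)/(6·1)=3/2, b=Δ3−h3·(2M3+M4)/6=1
t_q=7/2 → seg 2, τ=1/2; S=-4+1·τ+9/2·τ²+-3/2·τ³=-41/16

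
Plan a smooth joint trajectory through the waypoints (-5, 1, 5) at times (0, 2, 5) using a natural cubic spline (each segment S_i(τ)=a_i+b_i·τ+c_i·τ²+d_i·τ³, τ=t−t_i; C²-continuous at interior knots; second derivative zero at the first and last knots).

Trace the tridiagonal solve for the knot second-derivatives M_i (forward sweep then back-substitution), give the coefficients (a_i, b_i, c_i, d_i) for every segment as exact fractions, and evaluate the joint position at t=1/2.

Δ: Δ0=3, Δ1=4/3
row 1: diag=10, rhs=-10; c'=3/10, d'=-1
back: M1=-1
M: M0=0, M1=-1, M2=0
seg 0: a=-5, c=M0/2=0, d=(M1−M0)/(6·2)=-1/12, b=Δ0−h0·(2M0+M1)/6=10/3
seg 1: a=1, c=M1/2=-1/2, d=(M2−M1)/(6·3)=1/18, b=Δ1−h1·(2M1+M2)/6=7/3
t_q=1/2 → seg 0, τ=1/2; S=-5+10/3·τ+0·τ²+-1/12·τ³=-107/32

  seg 0: a=-5 b=10/3 c=0 d=-1/12
  seg 1: a=1 b=7/3 c=-1/2 d=1/18
S(1/2) = -107/32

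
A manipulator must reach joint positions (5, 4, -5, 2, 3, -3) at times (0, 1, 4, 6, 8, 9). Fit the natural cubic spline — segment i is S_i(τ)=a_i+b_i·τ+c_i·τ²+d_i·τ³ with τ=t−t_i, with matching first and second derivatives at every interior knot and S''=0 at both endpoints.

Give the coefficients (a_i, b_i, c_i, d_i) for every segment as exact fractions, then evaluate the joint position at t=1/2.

Δ: Δ0=-1, Δ1=-3, Δ2=7/2, Δ3=1/2, Δ4=-6
row 1: diag=8, rhs=-12; c'=3/8, d'=-3/2
row 2: denom=10−3·3/8=71/8; d'=(39−3·-3/2)/(71/8)=348/71
row 3: denom=8−2·16/71=536/71; d'=(-18−2·348/71)/(536/71)=-987/268
row 4: denom=6−2·71/268=733/134; d'=(-39−2·-987/268)/(733/134)=-4239/733
back: M4=-4239/733
back: M3=-987/268−71/268·-4239/733=-3153/1466
back: M2=348/71−16/71·-3153/1466=3948/733
back: M1=-3/2−3/8·3948/733=-2580/733
M: M0=0, M1=-2580/733, M2=3948/733, M3=-3153/1466, M4=-4239/733, M5=0
seg 0: a=5, c=M0/2=0, d=(M1−M0)/(6·1)=-430/733, b=Δ0−h0·(2M0+M1)/6=-303/733
seg 1: a=4, c=M1/2=-1290/733, d=(M2−M1)/(6·3)=1088/2199, b=Δ1−h1·(2M1+M2)/6=-1593/733
seg 2: a=-5, c=M2/2=1974/733, d=(M3−M2)/(6·2)=-3683/5864, b=Δ2−h2·(2M2+M3)/6=459/733
seg 3: a=2, c=M3/2=-3153/2932, d=(M4−M3)/(6·2)=-1775/5864, b=Δ3−h3·(2M3+M4)/6=5661/1466
seg 4: a=3, c=M4/2=-4239/1466, d=(M5−M4)/(6·1)=1413/1466, b=Δ4−h4·(2M4+M5)/6=-2985/733
t_q=1/2 → seg 0, τ=1/2; S=5+-303/733·τ+0·τ²+-430/733·τ³=13839/2932

  seg 0: a=5 b=-303/733 c=0 d=-430/733
  seg 1: a=4 b=-1593/733 c=-1290/733 d=1088/2199
  seg 2: a=-5 b=459/733 c=1974/733 d=-3683/5864
  seg 3: a=2 b=5661/1466 c=-3153/2932 d=-1775/5864
  seg 4: a=3 b=-2985/733 c=-4239/1466 d=1413/1466
S(1/2) = 13839/2932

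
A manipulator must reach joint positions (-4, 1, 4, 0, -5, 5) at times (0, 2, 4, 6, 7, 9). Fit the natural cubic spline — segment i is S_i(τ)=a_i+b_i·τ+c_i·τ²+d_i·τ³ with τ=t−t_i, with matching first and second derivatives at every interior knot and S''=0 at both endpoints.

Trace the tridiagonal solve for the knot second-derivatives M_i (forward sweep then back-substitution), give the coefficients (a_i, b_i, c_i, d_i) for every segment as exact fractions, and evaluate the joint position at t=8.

  seg 0: a=-4 b=418/159 c=0 d=-41/1272
  seg 1: a=1 b=713/318 c=-41/212 d=-113/1272
  seg 2: a=4 b=64/159 c=-77/106 d=-151/636
  seg 3: a=0 b=-851/159 c=-114/53 d=398/159
  seg 4: a=-5 b=-341/159 c=284/53 d=-142/159
S(8) = -142/53

Δ: Δ0=5/2, Δ1=3/2, Δ2=-2, Δ3=-5, Δ4=5
row 1: diag=8, rhs=-6; c'=1/4, d'=-3/4
row 2: denom=8−2·1/4=15/2; d'=(-21−2·-3/4)/(15/2)=-13/5
row 3: denom=6−2·4/15=82/15; d'=(-18−2·-13/5)/(82/15)=-96/41
row 4: denom=6−1·15/82=477/82; d'=(60−1·-96/41)/(477/82)=568/53
back: M4=568/53
back: M3=-96/41−15/82·568/53=-228/53
back: M2=-13/5−4/15·-228/53=-77/53
back: M1=-3/4−1/4·-77/53=-41/106
M: M0=0, M1=-41/106, M2=-77/53, M3=-228/53, M4=568/53, M5=0
seg 0: a=-4, c=M0/2=0, d=(M1−M0)/(6·2)=-41/1272, b=Δ0−h0·(2M0+M1)/6=418/159
seg 1: a=1, c=M1/2=-41/212, d=(M2−M1)/(6·2)=-113/1272, b=Δ1−h1·(2M1+M2)/6=713/318
seg 2: a=4, c=M2/2=-77/106, d=(M3−M2)/(6·2)=-151/636, b=Δ2−h2·(2M2+M3)/6=64/159
seg 3: a=0, c=M3/2=-114/53, d=(M4−M3)/(6·1)=398/159, b=Δ3−h3·(2M3+M4)/6=-851/159
seg 4: a=-5, c=M4/2=284/53, d=(M5−M4)/(6·2)=-142/159, b=Δ4−h4·(2M4+M5)/6=-341/159
t_q=8 → seg 4, τ=1; S=-5+-341/159·τ+284/53·τ²+-142/159·τ³=-142/53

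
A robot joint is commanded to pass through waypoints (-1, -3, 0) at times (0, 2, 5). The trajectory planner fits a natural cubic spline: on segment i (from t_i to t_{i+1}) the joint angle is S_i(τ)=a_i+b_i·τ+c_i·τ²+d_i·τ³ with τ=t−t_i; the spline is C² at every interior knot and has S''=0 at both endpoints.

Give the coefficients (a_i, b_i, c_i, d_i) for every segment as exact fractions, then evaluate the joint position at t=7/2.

  seg 0: a=-1 b=-7/5 c=0 d=1/10
  seg 1: a=-3 b=-1/5 c=3/5 d=-1/15
S(7/2) = -87/40

Δ: Δ0=-1, Δ1=1
row 1: diag=10, rhs=12; c'=3/10, d'=6/5
back: M1=6/5
M: M0=0, M1=6/5, M2=0
seg 0: a=-1, c=M0/2=0, d=(M1−M0)/(6·2)=1/10, b=Δ0−h0·(2M0+M1)/6=-7/5
seg 1: a=-3, c=M1/2=3/5, d=(M2−M1)/(6·3)=-1/15, b=Δ1−h1·(2M1+M2)/6=-1/5
t_q=7/2 → seg 1, τ=3/2; S=-3+-1/5·τ+3/5·τ²+-1/15·τ³=-87/40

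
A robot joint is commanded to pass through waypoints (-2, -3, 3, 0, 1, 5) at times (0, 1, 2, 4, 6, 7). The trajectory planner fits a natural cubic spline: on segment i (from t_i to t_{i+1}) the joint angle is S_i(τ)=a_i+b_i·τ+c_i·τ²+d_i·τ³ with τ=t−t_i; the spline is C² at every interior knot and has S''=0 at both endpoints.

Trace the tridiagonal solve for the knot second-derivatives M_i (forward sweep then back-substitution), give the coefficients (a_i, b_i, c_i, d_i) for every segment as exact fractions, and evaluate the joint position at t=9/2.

Δ: Δ0=-1, Δ1=6, Δ2=-3/2, Δ3=1/2, Δ4=4
row 1: diag=4, rhs=42; c'=1/4, d'=21/2
row 2: denom=6−1·1/4=23/4; d'=(-45−1·21/2)/(23/4)=-222/23
row 3: denom=8−2·8/23=168/23; d'=(12−2·-222/23)/(168/23)=30/7
row 4: denom=6−2·23/84=229/42; d'=(21−2·30/7)/(229/42)=522/229
back: M4=522/229
back: M3=30/7−23/84·522/229=1677/458
back: M2=-222/23−8/23·1677/458=-2502/229
back: M1=21/2−1/4·-2502/229=3030/229
M: M0=0, M1=3030/229, M2=-2502/229, M3=1677/458, M4=522/229, M5=0
seg 0: a=-2, c=M0/2=0, d=(M1−M0)/(6·1)=505/229, b=Δ0−h0·(2M0+M1)/6=-734/229
seg 1: a=-3, c=M1/2=1515/229, d=(M2−M1)/(6·1)=-922/229, b=Δ1−h1·(2M1+M2)/6=781/229
seg 2: a=3, c=M2/2=-1251/229, d=(M3−M2)/(6·2)=2227/1832, b=Δ2−h2·(2M2+M3)/6=1045/229
seg 3: a=0, c=M3/2=1677/916, d=(M4−M3)/(6·2)=-211/1832, b=Δ3−h3·(2M3+M4)/6=-1237/458
seg 4: a=1, c=M4/2=261/229, d=(M5−M4)/(6·1)=-87/229, b=Δ4−h4·(2M4+M5)/6=742/229
t_q=9/2 → seg 3, τ=1/2; S=0+-1237/458·τ+1677/916·τ²+-211/1832·τ³=-13295/14656

  seg 0: a=-2 b=-734/229 c=0 d=505/229
  seg 1: a=-3 b=781/229 c=1515/229 d=-922/229
  seg 2: a=3 b=1045/229 c=-1251/229 d=2227/1832
  seg 3: a=0 b=-1237/458 c=1677/916 d=-211/1832
  seg 4: a=1 b=742/229 c=261/229 d=-87/229
S(9/2) = -13295/14656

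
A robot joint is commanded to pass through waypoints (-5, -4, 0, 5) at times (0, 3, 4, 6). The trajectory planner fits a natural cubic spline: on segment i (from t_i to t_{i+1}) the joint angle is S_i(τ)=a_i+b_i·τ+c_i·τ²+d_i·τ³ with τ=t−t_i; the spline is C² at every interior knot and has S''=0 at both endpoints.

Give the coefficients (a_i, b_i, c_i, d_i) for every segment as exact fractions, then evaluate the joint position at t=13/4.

Δ: Δ0=1/3, Δ1=4, Δ2=5/2
row 1: diag=8, rhs=22; c'=1/8, d'=11/4
row 2: denom=6−1·1/8=47/8; d'=(-9−1·11/4)/(47/8)=-2
back: M2=-2
back: M1=11/4−1/8·-2=3
M: M0=0, M1=3, M2=-2, M3=0
seg 0: a=-5, c=M0/2=0, d=(M1−M0)/(6·3)=1/6, b=Δ0−h0·(2M0+M1)/6=-7/6
seg 1: a=-4, c=M1/2=3/2, d=(M2−M1)/(6·1)=-5/6, b=Δ1−h1·(2M1+M2)/6=10/3
seg 2: a=0, c=M2/2=-1, d=(M3−M2)/(6·2)=1/6, b=Δ2−h2·(2M2+M3)/6=23/6
t_q=13/4 → seg 1, τ=1/4; S=-4+10/3·τ+3/2·τ²+-5/6·τ³=-395/128

  seg 0: a=-5 b=-7/6 c=0 d=1/6
  seg 1: a=-4 b=10/3 c=3/2 d=-5/6
  seg 2: a=0 b=23/6 c=-1 d=1/6
S(13/4) = -395/128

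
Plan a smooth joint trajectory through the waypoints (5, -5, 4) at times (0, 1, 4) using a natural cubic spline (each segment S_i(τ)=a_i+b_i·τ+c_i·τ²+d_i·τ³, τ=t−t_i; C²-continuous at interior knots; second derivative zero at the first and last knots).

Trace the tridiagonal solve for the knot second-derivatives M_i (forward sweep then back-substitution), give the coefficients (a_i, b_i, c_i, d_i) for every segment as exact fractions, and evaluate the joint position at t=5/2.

  seg 0: a=5 b=-93/8 c=0 d=13/8
  seg 1: a=-5 b=-27/4 c=39/8 d=-13/24
S(5/2) = -383/64

Δ: Δ0=-10, Δ1=3
row 1: diag=8, rhs=78; c'=3/8, d'=39/4
back: M1=39/4
M: M0=0, M1=39/4, M2=0
seg 0: a=5, c=M0/2=0, d=(M1−M0)/(6·1)=13/8, b=Δ0−h0·(2M0+M1)/6=-93/8
seg 1: a=-5, c=M1/2=39/8, d=(M2−M1)/(6·3)=-13/24, b=Δ1−h1·(2M1+M2)/6=-27/4
t_q=5/2 → seg 1, τ=3/2; S=-5+-27/4·τ+39/8·τ²+-13/24·τ³=-383/64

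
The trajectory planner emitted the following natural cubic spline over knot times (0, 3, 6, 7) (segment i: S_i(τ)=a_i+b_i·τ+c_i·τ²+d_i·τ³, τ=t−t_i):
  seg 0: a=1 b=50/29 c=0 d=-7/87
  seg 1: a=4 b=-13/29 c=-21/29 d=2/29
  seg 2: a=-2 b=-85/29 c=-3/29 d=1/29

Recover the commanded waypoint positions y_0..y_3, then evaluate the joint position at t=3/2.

y_0=1 y_1=4 y_2=-2 y_3=-5
S(3/2) = 769/232

y_0 = S_0(0) = a_0 = 1
y_1 = S_1(0) = a_1 = 4
y_2 = S_2(0) = a_2 = -2
y_3 = S_2(1) = -5
t_q=3/2 is in segment 0 (τ=3/2); S_0(τ)=769/232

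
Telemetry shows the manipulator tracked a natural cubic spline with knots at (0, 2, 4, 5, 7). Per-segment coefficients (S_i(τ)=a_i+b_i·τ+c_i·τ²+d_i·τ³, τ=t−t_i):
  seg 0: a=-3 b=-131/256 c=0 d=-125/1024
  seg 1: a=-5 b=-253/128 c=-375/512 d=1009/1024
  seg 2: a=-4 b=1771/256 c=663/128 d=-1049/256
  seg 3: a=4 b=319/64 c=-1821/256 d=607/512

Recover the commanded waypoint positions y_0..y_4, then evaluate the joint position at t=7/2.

y_0 = S_0(0) = a_0 = -3
y_1 = S_1(0) = a_1 = -5
y_2 = S_2(0) = a_2 = -4
y_3 = S_3(0) = a_3 = 4
y_4 = S_3(2) = -5
t_q=7/2 is in segment 1 (τ=3/2); S_1(τ)=-51505/8192

y_0=-3 y_1=-5 y_2=-4 y_3=4 y_4=-5
S(7/2) = -51505/8192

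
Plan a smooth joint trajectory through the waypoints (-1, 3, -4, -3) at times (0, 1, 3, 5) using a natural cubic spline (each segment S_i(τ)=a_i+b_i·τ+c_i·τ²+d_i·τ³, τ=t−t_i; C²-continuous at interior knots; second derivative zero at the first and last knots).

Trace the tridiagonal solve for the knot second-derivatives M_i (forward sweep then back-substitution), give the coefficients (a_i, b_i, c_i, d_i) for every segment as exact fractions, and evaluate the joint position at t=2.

  seg 0: a=-1 b=61/11 c=0 d=-17/11
  seg 1: a=3 b=10/11 c=-51/11 d=107/88
  seg 2: a=-4 b=-67/22 c=117/44 d=-39/88
S(2) = 43/88

Δ: Δ0=4, Δ1=-7/2, Δ2=1/2
row 1: diag=6, rhs=-45; c'=1/3, d'=-15/2
row 2: denom=8−2·1/3=22/3; d'=(24−2·-15/2)/(22/3)=117/22
back: M2=117/22
back: M1=-15/2−1/3·117/22=-102/11
M: M0=0, M1=-102/11, M2=117/22, M3=0
seg 0: a=-1, c=M0/2=0, d=(M1−M0)/(6·1)=-17/11, b=Δ0−h0·(2M0+M1)/6=61/11
seg 1: a=3, c=M1/2=-51/11, d=(M2−M1)/(6·2)=107/88, b=Δ1−h1·(2M1+M2)/6=10/11
seg 2: a=-4, c=M2/2=117/44, d=(M3−M2)/(6·2)=-39/88, b=Δ2−h2·(2M2+M3)/6=-67/22
t_q=2 → seg 1, τ=1; S=3+10/11·τ+-51/11·τ²+107/88·τ³=43/88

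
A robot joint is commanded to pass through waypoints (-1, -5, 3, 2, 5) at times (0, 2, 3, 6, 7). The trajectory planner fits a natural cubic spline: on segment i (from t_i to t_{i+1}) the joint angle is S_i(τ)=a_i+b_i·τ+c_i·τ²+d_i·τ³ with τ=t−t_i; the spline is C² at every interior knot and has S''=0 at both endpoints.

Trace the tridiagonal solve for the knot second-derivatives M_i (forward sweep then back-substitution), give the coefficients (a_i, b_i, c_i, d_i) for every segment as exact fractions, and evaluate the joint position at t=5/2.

Δ: Δ0=-2, Δ1=8, Δ2=-1/3, Δ3=3
row 1: diag=6, rhs=60; c'=1/6, d'=10
row 2: denom=8−1·1/6=47/6; d'=(-50−1·10)/(47/6)=-360/47
row 3: denom=8−3·18/47=322/47; d'=(20−3·-360/47)/(322/47)=1010/161
back: M3=1010/161
back: M2=-360/47−18/47·1010/161=-1620/161
back: M1=10−1/6·-1620/161=1880/161
M: M0=0, M1=1880/161, M2=-1620/161, M3=1010/161, M4=0
seg 0: a=-1, c=M0/2=0, d=(M1−M0)/(6·2)=470/483, b=Δ0−h0·(2M0+M1)/6=-2846/483
seg 1: a=-5, c=M1/2=940/161, d=(M2−M1)/(6·1)=-250/69, b=Δ1−h1·(2M1+M2)/6=2794/483
seg 2: a=3, c=M2/2=-810/161, d=(M3−M2)/(6·3)=1315/1449, b=Δ2−h2·(2M2+M3)/6=3184/483
seg 3: a=2, c=M3/2=505/161, d=(M4−M3)/(6·1)=-505/483, b=Δ3−h3·(2M3+M4)/6=439/483
t_q=5/2 → seg 1, τ=1/2; S=-5+2794/483·τ+940/161·τ²+-250/69·τ³=-709/644

  seg 0: a=-1 b=-2846/483 c=0 d=470/483
  seg 1: a=-5 b=2794/483 c=940/161 d=-250/69
  seg 2: a=3 b=3184/483 c=-810/161 d=1315/1449
  seg 3: a=2 b=439/483 c=505/161 d=-505/483
S(5/2) = -709/644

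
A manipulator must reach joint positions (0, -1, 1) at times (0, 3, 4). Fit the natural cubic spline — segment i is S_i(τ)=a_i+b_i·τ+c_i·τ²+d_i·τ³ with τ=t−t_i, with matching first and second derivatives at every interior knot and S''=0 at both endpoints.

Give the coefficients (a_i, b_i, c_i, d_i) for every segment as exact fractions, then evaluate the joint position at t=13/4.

  seg 0: a=0 b=-29/24 c=0 d=7/72
  seg 1: a=-1 b=17/12 c=7/8 d=-7/24
S(13/4) = -305/512

Δ: Δ0=-1/3, Δ1=2
row 1: diag=8, rhs=14; c'=1/8, d'=7/4
back: M1=7/4
M: M0=0, M1=7/4, M2=0
seg 0: a=0, c=M0/2=0, d=(M1−M0)/(6·3)=7/72, b=Δ0−h0·(2M0+M1)/6=-29/24
seg 1: a=-1, c=M1/2=7/8, d=(M2−M1)/(6·1)=-7/24, b=Δ1−h1·(2M1+M2)/6=17/12
t_q=13/4 → seg 1, τ=1/4; S=-1+17/12·τ+7/8·τ²+-7/24·τ³=-305/512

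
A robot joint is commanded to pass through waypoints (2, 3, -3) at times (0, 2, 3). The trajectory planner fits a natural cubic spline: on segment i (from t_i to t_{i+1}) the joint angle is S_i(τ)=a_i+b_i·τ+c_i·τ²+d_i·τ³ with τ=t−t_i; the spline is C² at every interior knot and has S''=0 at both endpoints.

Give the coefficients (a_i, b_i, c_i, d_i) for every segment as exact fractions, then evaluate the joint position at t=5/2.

Δ: Δ0=1/2, Δ1=-6
row 1: diag=6, rhs=-39; c'=1/6, d'=-13/2
back: M1=-13/2
M: M0=0, M1=-13/2, M2=0
seg 0: a=2, c=M0/2=0, d=(M1−M0)/(6·2)=-13/24, b=Δ0−h0·(2M0+M1)/6=8/3
seg 1: a=3, c=M1/2=-13/4, d=(M2−M1)/(6·1)=13/12, b=Δ1−h1·(2M1+M2)/6=-23/6
t_q=5/2 → seg 1, τ=1/2; S=3+-23/6·τ+-13/4·τ²+13/12·τ³=13/32

  seg 0: a=2 b=8/3 c=0 d=-13/24
  seg 1: a=3 b=-23/6 c=-13/4 d=13/12
S(5/2) = 13/32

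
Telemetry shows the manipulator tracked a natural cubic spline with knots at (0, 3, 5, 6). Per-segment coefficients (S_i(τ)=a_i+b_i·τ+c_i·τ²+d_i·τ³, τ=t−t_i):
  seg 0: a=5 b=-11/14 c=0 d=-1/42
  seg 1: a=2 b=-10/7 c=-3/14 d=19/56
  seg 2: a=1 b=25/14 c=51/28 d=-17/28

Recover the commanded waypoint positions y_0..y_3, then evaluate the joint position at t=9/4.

y_0=5 y_1=2 y_2=1 y_3=4
S(9/4) = 379/128

y_0 = S_0(0) = a_0 = 5
y_1 = S_1(0) = a_1 = 2
y_2 = S_2(0) = a_2 = 1
y_3 = S_2(1) = 4
t_q=9/4 is in segment 0 (τ=9/4); S_0(τ)=379/128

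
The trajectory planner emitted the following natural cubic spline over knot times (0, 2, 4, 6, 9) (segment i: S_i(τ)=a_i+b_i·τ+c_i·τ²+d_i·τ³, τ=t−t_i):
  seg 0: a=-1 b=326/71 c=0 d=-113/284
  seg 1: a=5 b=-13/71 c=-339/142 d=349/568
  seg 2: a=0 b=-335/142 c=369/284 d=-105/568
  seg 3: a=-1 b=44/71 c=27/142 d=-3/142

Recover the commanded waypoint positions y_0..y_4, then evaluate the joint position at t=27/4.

y_0 = S_0(0) = a_0 = -1
y_1 = S_1(0) = a_1 = 5
y_2 = S_2(0) = a_2 = 0
y_3 = S_3(0) = a_3 = -1
y_4 = S_3(3) = 2
t_q=27/4 is in segment 3 (τ=3/4); S_3(τ)=-3973/9088

y_0=-1 y_1=5 y_2=0 y_3=-1 y_4=2
S(27/4) = -3973/9088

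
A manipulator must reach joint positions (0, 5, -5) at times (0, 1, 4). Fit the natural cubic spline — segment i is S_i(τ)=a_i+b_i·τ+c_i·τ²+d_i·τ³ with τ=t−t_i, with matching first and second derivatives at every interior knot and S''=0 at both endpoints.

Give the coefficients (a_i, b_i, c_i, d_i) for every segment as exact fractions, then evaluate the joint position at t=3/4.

  seg 0: a=0 b=145/24 c=0 d=-25/24
  seg 1: a=5 b=35/12 c=-25/8 d=25/72
S(3/4) = 2095/512

Δ: Δ0=5, Δ1=-10/3
row 1: diag=8, rhs=-50; c'=3/8, d'=-25/4
back: M1=-25/4
M: M0=0, M1=-25/4, M2=0
seg 0: a=0, c=M0/2=0, d=(M1−M0)/(6·1)=-25/24, b=Δ0−h0·(2M0+M1)/6=145/24
seg 1: a=5, c=M1/2=-25/8, d=(M2−M1)/(6·3)=25/72, b=Δ1−h1·(2M1+M2)/6=35/12
t_q=3/4 → seg 0, τ=3/4; S=0+145/24·τ+0·τ²+-25/24·τ³=2095/512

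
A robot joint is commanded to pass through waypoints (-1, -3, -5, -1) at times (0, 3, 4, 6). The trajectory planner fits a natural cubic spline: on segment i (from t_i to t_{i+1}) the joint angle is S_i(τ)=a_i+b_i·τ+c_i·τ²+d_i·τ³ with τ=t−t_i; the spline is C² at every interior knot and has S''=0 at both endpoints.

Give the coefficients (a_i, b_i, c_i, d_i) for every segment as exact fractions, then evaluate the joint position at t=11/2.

Δ: Δ0=-2/3, Δ1=-2, Δ2=2
row 1: diag=8, rhs=-8; c'=1/8, d'=-1
row 2: denom=6−1·1/8=47/8; d'=(24−1·-1)/(47/8)=200/47
back: M2=200/47
back: M1=-1−1/8·200/47=-72/47
M: M0=0, M1=-72/47, M2=200/47, M3=0
seg 0: a=-1, c=M0/2=0, d=(M1−M0)/(6·3)=-4/47, b=Δ0−h0·(2M0+M1)/6=14/141
seg 1: a=-3, c=M1/2=-36/47, d=(M2−M1)/(6·1)=136/141, b=Δ1−h1·(2M1+M2)/6=-310/141
seg 2: a=-5, c=M2/2=100/47, d=(M3−M2)/(6·2)=-50/141, b=Δ2−h2·(2M2+M3)/6=-118/141
t_q=11/2 → seg 2, τ=3/2; S=-5+-118/141·τ+100/47·τ²+-50/141·τ³=-501/188

  seg 0: a=-1 b=14/141 c=0 d=-4/47
  seg 1: a=-3 b=-310/141 c=-36/47 d=136/141
  seg 2: a=-5 b=-118/141 c=100/47 d=-50/141
S(11/2) = -501/188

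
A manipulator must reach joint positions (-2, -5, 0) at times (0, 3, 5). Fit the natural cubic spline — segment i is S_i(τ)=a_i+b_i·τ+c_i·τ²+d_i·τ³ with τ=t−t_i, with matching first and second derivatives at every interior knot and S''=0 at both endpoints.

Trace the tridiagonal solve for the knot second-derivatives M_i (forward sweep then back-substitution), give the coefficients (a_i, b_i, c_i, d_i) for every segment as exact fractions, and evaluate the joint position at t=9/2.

  seg 0: a=-2 b=-41/20 c=0 d=7/60
  seg 1: a=-5 b=11/10 c=21/20 d=-7/40
S(9/2) = -101/64

Δ: Δ0=-1, Δ1=5/2
row 1: diag=10, rhs=21; c'=1/5, d'=21/10
back: M1=21/10
M: M0=0, M1=21/10, M2=0
seg 0: a=-2, c=M0/2=0, d=(M1−M0)/(6·3)=7/60, b=Δ0−h0·(2M0+M1)/6=-41/20
seg 1: a=-5, c=M1/2=21/20, d=(M2−M1)/(6·2)=-7/40, b=Δ1−h1·(2M1+M2)/6=11/10
t_q=9/2 → seg 1, τ=3/2; S=-5+11/10·τ+21/20·τ²+-7/40·τ³=-101/64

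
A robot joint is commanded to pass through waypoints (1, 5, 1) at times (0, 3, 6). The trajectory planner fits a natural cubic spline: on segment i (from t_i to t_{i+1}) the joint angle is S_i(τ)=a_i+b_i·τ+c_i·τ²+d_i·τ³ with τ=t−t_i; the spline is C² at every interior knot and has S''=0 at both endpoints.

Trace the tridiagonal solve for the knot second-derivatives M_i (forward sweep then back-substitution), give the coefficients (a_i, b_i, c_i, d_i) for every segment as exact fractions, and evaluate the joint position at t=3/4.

Δ: Δ0=4/3, Δ1=-4/3
row 1: diag=12, rhs=-16; c'=1/4, d'=-4/3
back: M1=-4/3
M: M0=0, M1=-4/3, M2=0
seg 0: a=1, c=M0/2=0, d=(M1−M0)/(6·3)=-2/27, b=Δ0−h0·(2M0+M1)/6=2
seg 1: a=5, c=M1/2=-2/3, d=(M2−M1)/(6·3)=2/27, b=Δ1−h1·(2M1+M2)/6=0
t_q=3/4 → seg 0, τ=3/4; S=1+2·τ+0·τ²+-2/27·τ³=79/32

  seg 0: a=1 b=2 c=0 d=-2/27
  seg 1: a=5 b=0 c=-2/3 d=2/27
S(3/4) = 79/32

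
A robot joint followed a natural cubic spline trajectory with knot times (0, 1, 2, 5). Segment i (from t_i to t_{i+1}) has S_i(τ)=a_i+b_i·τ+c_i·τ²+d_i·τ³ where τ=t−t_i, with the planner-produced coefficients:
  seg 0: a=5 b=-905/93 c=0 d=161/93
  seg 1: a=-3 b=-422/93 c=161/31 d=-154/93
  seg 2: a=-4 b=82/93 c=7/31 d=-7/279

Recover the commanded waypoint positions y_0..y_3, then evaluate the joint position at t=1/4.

y_0 = S_0(0) = a_0 = 5
y_1 = S_1(0) = a_1 = -3
y_2 = S_2(0) = a_2 = -4
y_3 = S_2(3) = 0
t_q=1/4 is in segment 0 (τ=1/4); S_0(τ)=5147/1984

y_0=5 y_1=-3 y_2=-4 y_3=0
S(1/4) = 5147/1984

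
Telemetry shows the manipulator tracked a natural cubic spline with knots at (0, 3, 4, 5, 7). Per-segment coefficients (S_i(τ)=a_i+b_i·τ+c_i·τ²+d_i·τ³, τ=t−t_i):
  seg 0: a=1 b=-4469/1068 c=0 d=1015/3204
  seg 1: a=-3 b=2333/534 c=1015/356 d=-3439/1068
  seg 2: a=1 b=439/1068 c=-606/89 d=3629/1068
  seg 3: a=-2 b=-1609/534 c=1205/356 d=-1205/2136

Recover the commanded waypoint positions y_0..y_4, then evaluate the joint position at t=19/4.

y_0 = S_0(0) = a_0 = 1
y_1 = S_1(0) = a_1 = -3
y_2 = S_2(0) = a_2 = 1
y_3 = S_3(0) = a_3 = -2
y_4 = S_3(2) = 1
t_q=19/4 is in segment 2 (τ=3/4); S_2(τ)=-24795/22784

y_0=1 y_1=-3 y_2=1 y_3=-2 y_4=1
S(19/4) = -24795/22784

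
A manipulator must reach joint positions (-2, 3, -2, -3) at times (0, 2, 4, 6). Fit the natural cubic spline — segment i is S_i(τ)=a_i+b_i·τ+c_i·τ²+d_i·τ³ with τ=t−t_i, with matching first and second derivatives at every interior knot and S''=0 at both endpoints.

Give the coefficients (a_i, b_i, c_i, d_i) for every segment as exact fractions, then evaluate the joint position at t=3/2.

  seg 0: a=-2 b=119/30 c=0 d=-11/30
  seg 1: a=3 b=-13/30 c=-11/5 d=7/12
  seg 2: a=-2 b=-67/30 c=13/10 d=-13/60
S(3/2) = 217/80

Δ: Δ0=5/2, Δ1=-5/2, Δ2=-1/2
row 1: diag=8, rhs=-30; c'=1/4, d'=-15/4
row 2: denom=8−2·1/4=15/2; d'=(12−2·-15/4)/(15/2)=13/5
back: M2=13/5
back: M1=-15/4−1/4·13/5=-22/5
M: M0=0, M1=-22/5, M2=13/5, M3=0
seg 0: a=-2, c=M0/2=0, d=(M1−M0)/(6·2)=-11/30, b=Δ0−h0·(2M0+M1)/6=119/30
seg 1: a=3, c=M1/2=-11/5, d=(M2−M1)/(6·2)=7/12, b=Δ1−h1·(2M1+M2)/6=-13/30
seg 2: a=-2, c=M2/2=13/10, d=(M3−M2)/(6·2)=-13/60, b=Δ2−h2·(2M2+M3)/6=-67/30
t_q=3/2 → seg 0, τ=3/2; S=-2+119/30·τ+0·τ²+-11/30·τ³=217/80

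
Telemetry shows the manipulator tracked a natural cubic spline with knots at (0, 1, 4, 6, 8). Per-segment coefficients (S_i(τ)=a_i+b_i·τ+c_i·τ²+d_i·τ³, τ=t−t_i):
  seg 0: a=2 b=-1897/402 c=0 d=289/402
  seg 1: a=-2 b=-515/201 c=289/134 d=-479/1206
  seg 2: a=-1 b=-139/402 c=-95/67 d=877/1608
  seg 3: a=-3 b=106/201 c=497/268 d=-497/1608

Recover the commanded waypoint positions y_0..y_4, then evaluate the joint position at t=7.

y_0=2 y_1=-2 y_2=-1 y_3=-3 y_4=3
S(7) = -497/536

y_0 = S_0(0) = a_0 = 2
y_1 = S_1(0) = a_1 = -2
y_2 = S_2(0) = a_2 = -1
y_3 = S_3(0) = a_3 = -3
y_4 = S_3(2) = 3
t_q=7 is in segment 3 (τ=1); S_3(τ)=-497/536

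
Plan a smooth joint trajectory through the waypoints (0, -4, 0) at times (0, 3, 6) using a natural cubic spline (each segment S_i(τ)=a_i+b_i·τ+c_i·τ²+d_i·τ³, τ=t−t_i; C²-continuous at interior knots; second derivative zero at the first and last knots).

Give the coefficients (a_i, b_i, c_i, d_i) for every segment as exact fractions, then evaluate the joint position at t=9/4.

Δ: Δ0=-4/3, Δ1=4/3
row 1: diag=12, rhs=16; c'=1/4, d'=4/3
back: M1=4/3
M: M0=0, M1=4/3, M2=0
seg 0: a=0, c=M0/2=0, d=(M1−M0)/(6·3)=2/27, b=Δ0−h0·(2M0+M1)/6=-2
seg 1: a=-4, c=M1/2=2/3, d=(M2−M1)/(6·3)=-2/27, b=Δ1−h1·(2M1+M2)/6=0
t_q=9/4 → seg 0, τ=9/4; S=0+-2·τ+0·τ²+2/27·τ³=-117/32

  seg 0: a=0 b=-2 c=0 d=2/27
  seg 1: a=-4 b=0 c=2/3 d=-2/27
S(9/4) = -117/32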